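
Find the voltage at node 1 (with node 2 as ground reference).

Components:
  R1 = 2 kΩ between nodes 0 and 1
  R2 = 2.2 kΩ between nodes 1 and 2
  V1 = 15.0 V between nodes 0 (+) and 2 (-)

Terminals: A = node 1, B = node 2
Nodal analysis, taking node 2 as the 0 V reference.
Source V1 fixes V_0 = 15 V.
KCL at each unknown node (sum of currents leaving = 0; resistances in Ω):
  Node 1: (V_1 - 15)/2000 + (V_1 - 0)/2200 = 0
Collecting terms: 0.0009545 × V_1 = 0.0075  =>  V_1 = 7.857 V
The requested potential is V_1 = 7.857 V.

Final answer: V_1 = 7.857 V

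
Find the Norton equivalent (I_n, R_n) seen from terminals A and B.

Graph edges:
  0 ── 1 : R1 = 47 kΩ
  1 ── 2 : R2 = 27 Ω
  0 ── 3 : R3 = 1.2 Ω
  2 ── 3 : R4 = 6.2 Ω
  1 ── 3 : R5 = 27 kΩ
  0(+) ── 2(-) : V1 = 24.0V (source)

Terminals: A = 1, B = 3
Find the Thévenin equivalent first; then I_n = V_th/R_th and R_n = R_th.
Step 1 — V_th is the open-circuit voltage V_A - V_B (nothing connected across the terminals).
Nodal analysis, taking node 2 as the 0 V reference.
Source V1 fixes V_0 = 24 V.
KCL at each unknown node (sum of currents leaving = 0; resistances in Ω):
  Node 1: (V_1 - 24)/47000 + (V_1 - 0)/27 + (V_1 - V_3)/27000 = 0
  Node 3: (V_3 - 24)/1.2 + (V_3 - 0)/6.2 + (V_3 - V_1)/27000 = 0
Collecting terms (coefficients in siemens):
  0.0371·V_1 - 0.00003704·V_3 = 0.0005106
  0.9947·V_3 - 0.00003704·V_1 = 20
Determinant D = (0.0371)(0.9947) - (-0.00003704)(-0.00003704) = 0.0369
V_1 = [(0.0005106)(0.9947) - (-0.00003704)(20)]/D = 0.03384 V
V_3 = [(0.0371)(20) - (0.0005106)(-0.00003704)]/D = 20.11 V
V_th = V_1 - V_3 = 0.03384 - 20.11 = -20.07 V
Step 2 — R_th: zero the source — replace V1 by a short circuit (node 2 merges into node 0) — and find the resistance seen between A (node 1) and B (node 3).
Reduce the network between node 1 (A) and node 3 (B) by series/parallel combination:
  Rp1 = R1 ‖ R2 (parallel, both between nodes 0 and 1) = 1/(1/47000 + 1/27) = 26.98 Ω
  Rp2 = R3 ‖ R4 (parallel, both between nodes 0 and 3) = 1/(1/1.2 + 1/6.2) = 1.005 Ω
  Rs1 = Rp1 + Rp2 (series, joined only at node 0) = 26.98 + 1.005 = 27.99 Ω
  Rp3 = R5 ‖ Rs1 (parallel, both between nodes 1 and 3) = 1/(1/27000 + 1/27.99) = 27.96 Ω
R_th = 27.96 Ω
I_n = V_th/R_th = -20.07/27.96 = -0.7179 A, and R_n = R_th = 27.96 Ω

Final answer: I_n = -0.7179 A, R_n = 27.96 Ω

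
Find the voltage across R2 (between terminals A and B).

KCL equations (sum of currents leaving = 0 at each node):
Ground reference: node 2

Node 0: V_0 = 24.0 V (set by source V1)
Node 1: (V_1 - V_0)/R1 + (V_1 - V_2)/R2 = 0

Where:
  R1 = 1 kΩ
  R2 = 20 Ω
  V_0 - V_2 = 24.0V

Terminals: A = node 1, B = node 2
R1 and R2 are in series across V1 (node 0 → node 1 → node 2), and the output A–B is taken across R2, so this is a voltage divider.
Series current: I = V1/(R1 + R2) = 24/(1000 + 20) = 24/1020 = 0.02353 A
V_R2 = I × R2 = V1 × R2/(R1 + R2) = 24 × 20/1020 = 0.4706 V

Final answer: 0.4706 V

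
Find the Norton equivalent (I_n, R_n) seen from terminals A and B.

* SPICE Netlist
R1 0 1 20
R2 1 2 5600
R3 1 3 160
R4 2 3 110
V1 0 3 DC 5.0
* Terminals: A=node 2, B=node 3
Find the Thévenin equivalent first; then I_n = V_th/R_th and R_n = R_th.
Step 1 — V_th is the open-circuit voltage V_A - V_B (nothing connected across the terminals).
Nodal analysis, taking node 3 as the 0 V reference.
Source V1 fixes V_0 = 5 V.
KCL at each unknown node (sum of currents leaving = 0; resistances in Ω):
  Node 1: (V_1 - 5)/20 + (V_1 - V_2)/5600 + (V_1 - 0)/160 = 0
  Node 2: (V_2 - V_1)/5600 + (V_2 - 0)/110 = 0
Collecting terms (coefficients in siemens):
  0.05643·V_1 - 0.0001786·V_2 = 0.25
  0.009269·V_2 - 0.0001786·V_1 = 0
Determinant D = (0.05643)(0.009269) - (-0.0001786)(-0.0001786) = 0.000523
V_1 = [(0.25)(0.009269) - (-0.0001786)(0)]/D = 4.431 V
V_2 = [(0.05643)(0) - (0.25)(-0.0001786)]/D = 0.08535 V
V_th = V_2 - V_3 = 0.08535 - 0 = 0.08535 V
Step 2 — R_th: zero the source — replace V1 by a short circuit (node 3 merges into node 0) — and find the resistance seen between A (node 2) and B (node 0).
Reduce the network between node 2 (A) and node 0 (B) by series/parallel combination:
  Rp1 = R1 ‖ R3 (parallel, both between nodes 0 and 1) = 1/(1/20 + 1/160) = 17.78 Ω
  Rs1 = R2 + Rp1 (series, joined only at node 1) = 5600 + 17.78 = 5618 Ω
  Rp2 = R4 ‖ Rs1 (parallel, both between nodes 0 and 2) = 1/(1/110 + 1/5618) = 107.9 Ω
R_th = 107.9 Ω
I_n = V_th/R_th = 0.08535/107.9 = 0.0007911 A, and R_n = R_th = 107.9 Ω

Final answer: I_n = 0.0007911 A, R_n = 107.9 Ω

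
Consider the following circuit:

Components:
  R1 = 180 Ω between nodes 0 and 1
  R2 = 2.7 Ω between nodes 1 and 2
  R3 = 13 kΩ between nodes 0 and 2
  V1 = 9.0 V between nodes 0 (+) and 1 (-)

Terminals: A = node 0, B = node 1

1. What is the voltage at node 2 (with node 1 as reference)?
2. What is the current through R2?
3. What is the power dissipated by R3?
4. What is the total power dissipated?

Nodal analysis, taking node 1 as the 0 V reference.
Source V1 fixes V_0 = 9 V.
KCL at each unknown node (sum of currents leaving = 0; resistances in Ω):
  Node 2: (V_2 - 0)/2.7 + (V_2 - 9)/13000 = 0
Collecting terms: 0.3704 × V_2 = 0.0006923  =>  V_2 = 0.001869 V
Part 1:
  Read off the nodal solution: V_2 = 0.001869 V
Part 2:
  I_R2 = (V_1 - V_2)/R2 = (0 - 0.001869)/2.7 = -0.0006922 A
  Magnitude: I_R2 = 0.0006922 A
Part 3:
  I_R3 = (V_0 - V_2)/R3 = (9 - 0.001869)/13000 = 0.0006922 A
  P_R3 = I_R3² × R3 = (0.0006922)² × 13000 = 0.006228 W
Part 4:
  Power in each resistor, P = (ΔV)²/R:
    P_R1 = (9 - 0)²/180 = 0.45 W
    P_R2 = (0 - 0.001869)²/2.7 = 0.000001294 W
    P_R3 = (9 - 0.001869)²/13000 = 0.006228 W
  P_total = P_R1 + P_R2 + P_R3 = 0.4562 W

Final answers:
1. V_2 = 0.001869 V
2. I_R2 = 0.0006922 A
3. P_R3 = 0.006228 W
4. P_total = 0.4562 W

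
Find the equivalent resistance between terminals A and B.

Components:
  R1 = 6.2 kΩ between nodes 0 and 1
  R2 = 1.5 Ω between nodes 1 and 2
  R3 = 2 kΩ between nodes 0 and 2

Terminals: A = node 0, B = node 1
Reduce the network between node 0 (A) and node 1 (B) by series/parallel combination:
  Rs1 = R3 + R2 (series, joined only at node 2) = 2000 + 1.5 = 2002 Ω
  Rp1 = R1 ‖ Rs1 (parallel, both between nodes 0 and 1) = 1/(1/6200 + 1/2002) = 1513 Ω
R_eq = 1.513 kΩ

Final answer: 1.513 kΩ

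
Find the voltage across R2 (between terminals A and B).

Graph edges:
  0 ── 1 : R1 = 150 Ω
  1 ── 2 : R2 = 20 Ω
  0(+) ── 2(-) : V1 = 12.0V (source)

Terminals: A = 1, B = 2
R1 and R2 are in series across V1 (node 0 → node 1 → node 2), and the output A–B is taken across R2, so this is a voltage divider.
Series current: I = V1/(R1 + R2) = 12/(150 + 20) = 12/170 = 0.07059 A
V_R2 = I × R2 = V1 × R2/(R1 + R2) = 12 × 20/170 = 1.412 V

Final answer: 1.412 V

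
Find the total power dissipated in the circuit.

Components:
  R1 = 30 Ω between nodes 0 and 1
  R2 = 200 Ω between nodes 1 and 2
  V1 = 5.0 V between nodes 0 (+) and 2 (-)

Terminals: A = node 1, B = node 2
Nodal analysis, taking node 2 as the 0 V reference.
Source V1 fixes V_0 = 5 V.
KCL at each unknown node (sum of currents leaving = 0; resistances in Ω):
  Node 1: (V_1 - 5)/30 + (V_1 - 0)/200 = 0
Collecting terms: 0.03833 × V_1 = 0.1667  =>  V_1 = 4.348 V
Power in each resistor, P = (ΔV)²/R:
  P_R1 = (5 - 4.348)²/30 = 0.01418 W
  P_R2 = (4.348 - 0)²/200 = 0.09452 W
P_total = P_R1 + P_R2 = 0.1087 W

Final answer: 0.1087 W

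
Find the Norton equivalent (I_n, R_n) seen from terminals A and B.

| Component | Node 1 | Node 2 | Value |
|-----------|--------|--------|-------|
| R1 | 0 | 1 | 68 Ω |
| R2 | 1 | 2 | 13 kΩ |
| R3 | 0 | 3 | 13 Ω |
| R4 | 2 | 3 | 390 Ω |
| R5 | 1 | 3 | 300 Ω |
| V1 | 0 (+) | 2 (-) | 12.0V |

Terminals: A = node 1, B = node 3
Find the Thévenin equivalent first; then I_n = V_th/R_th and R_n = R_th.
Step 1 — V_th is the open-circuit voltage V_A - V_B (nothing connected across the terminals).
Nodal analysis, taking node 2 as the 0 V reference.
Source V1 fixes V_0 = 12 V.
KCL at each unknown node (sum of currents leaving = 0; resistances in Ω):
  Node 1: (V_1 - 12)/68 + (V_1 - 0)/13000 + (V_1 - V_3)/300 = 0
  Node 3: (V_3 - 12)/13 + (V_3 - 0)/390 + (V_3 - V_1)/300 = 0
Collecting terms (coefficients in siemens):
  0.01812·V_1 - 0.003333·V_3 = 0.1765
  0.08282·V_3 - 0.003333·V_1 = 0.9231
Determinant D = (0.01812)(0.08282) - (-0.003333)(-0.003333) = 0.001489
V_1 = [(0.1765)(0.08282) - (-0.003333)(0.9231)]/D = 11.88 V
V_3 = [(0.01812)(0.9231) - (0.1765)(-0.003333)]/D = 11.62 V
V_th = V_1 - V_3 = 11.88 - 11.62 = 0.2562 V
Step 2 — R_th: zero the source — replace V1 by a short circuit (node 2 merges into node 0) — and find the resistance seen between A (node 1) and B (node 3).
Reduce the network between node 1 (A) and node 3 (B) by series/parallel combination:
  Rp1 = R1 ‖ R2 (parallel, both between nodes 0 and 1) = 1/(1/68 + 1/13000) = 67.65 Ω
  Rp2 = R3 ‖ R4 (parallel, both between nodes 0 and 3) = 1/(1/13 + 1/390) = 12.58 Ω
  Rs1 = Rp1 + Rp2 (series, joined only at node 0) = 67.65 + 12.58 = 80.23 Ω
  Rp3 = R5 ‖ Rs1 (parallel, both between nodes 1 and 3) = 1/(1/300 + 1/80.23) = 63.3 Ω
R_th = 63.3 Ω
I_n = V_th/R_th = 0.2562/63.3 = 0.004047 A, and R_n = R_th = 63.3 Ω

Final answer: I_n = 0.004047 A, R_n = 63.3 Ω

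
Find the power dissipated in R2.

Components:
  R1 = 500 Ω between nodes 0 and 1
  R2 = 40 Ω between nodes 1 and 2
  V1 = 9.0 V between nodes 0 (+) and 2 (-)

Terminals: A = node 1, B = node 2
Nodal analysis, taking node 2 as the 0 V reference.
Source V1 fixes V_0 = 9 V.
KCL at each unknown node (sum of currents leaving = 0; resistances in Ω):
  Node 1: (V_1 - 9)/500 + (V_1 - 0)/40 = 0
Collecting terms: 0.027 × V_1 = 0.018  =>  V_1 = 0.6667 V
I_R2 = (V_1 - V_2)/R2 = (0.6667 - 0)/40 = 0.01667 A
P_R2 = I_R2² × R2 = (0.01667)² × 40 = 0.01111 W

Final answer: 0.01111 W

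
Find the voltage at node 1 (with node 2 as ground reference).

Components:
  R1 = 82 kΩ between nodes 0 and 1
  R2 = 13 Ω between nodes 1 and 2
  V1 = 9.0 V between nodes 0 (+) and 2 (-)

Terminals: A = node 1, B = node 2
Nodal analysis, taking node 2 as the 0 V reference.
Source V1 fixes V_0 = 9 V.
KCL at each unknown node (sum of currents leaving = 0; resistances in Ω):
  Node 1: (V_1 - 9)/82000 + (V_1 - 0)/13 = 0
Collecting terms: 0.07694 × V_1 = 0.0001098  =>  V_1 = 0.001427 V
The requested potential is V_1 = 0.001427 V.

Final answer: V_1 = 0.001427 V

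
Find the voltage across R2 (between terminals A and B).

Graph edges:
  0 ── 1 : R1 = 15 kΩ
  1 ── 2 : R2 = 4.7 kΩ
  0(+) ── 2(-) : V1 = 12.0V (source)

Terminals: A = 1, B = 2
R1 and R2 are in series across V1 (node 0 → node 1 → node 2), and the output A–B is taken across R2, so this is a voltage divider.
Series current: I = V1/(R1 + R2) = 12/(15000 + 4700) = 12/19700 = 0.0006091 A
V_R2 = I × R2 = V1 × R2/(R1 + R2) = 12 × 4700/19700 = 2.863 V

Final answer: 2.863 V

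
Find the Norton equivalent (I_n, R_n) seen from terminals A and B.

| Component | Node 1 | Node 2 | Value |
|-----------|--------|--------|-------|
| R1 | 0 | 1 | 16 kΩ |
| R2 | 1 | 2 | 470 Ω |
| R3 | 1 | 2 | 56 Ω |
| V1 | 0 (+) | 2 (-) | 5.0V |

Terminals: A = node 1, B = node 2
Find the Thévenin equivalent first; then I_n = V_th/R_th and R_n = R_th.
Step 1 — V_th is the open-circuit voltage V_A - V_B (nothing connected across the terminals).
Nodal analysis, taking node 2 as the 0 V reference.
Source V1 fixes V_0 = 5 V.
KCL at each unknown node (sum of currents leaving = 0; resistances in Ω):
  Node 1: (V_1 - 5)/16000 + (V_1 - 0)/470 + (V_1 - 0)/56 = 0
Collecting terms: 0.02005 × V_1 = 0.0003125  =>  V_1 = 0.01559 V
V_th = V_1 - V_2 = 0.01559 - 0 = 0.01559 V
Step 2 — R_th: zero the source — replace V1 by a short circuit (node 2 merges into node 0) — and find the resistance seen between A (node 1) and B (node 0).
Reduce the network between node 1 (A) and node 0 (B) by series/parallel combination:
  Rp1 = R1 ‖ R2 ‖ R3 (parallel, all between nodes 0 and 1) = 1/(1/16000 + 1/470 + 1/56) = 49.88 Ω
R_th = 49.88 Ω
I_n = V_th/R_th = 0.01559/49.88 = 0.0003125 A, and R_n = R_th = 49.88 Ω

Final answer: I_n = 0.0003125 A, R_n = 49.88 Ω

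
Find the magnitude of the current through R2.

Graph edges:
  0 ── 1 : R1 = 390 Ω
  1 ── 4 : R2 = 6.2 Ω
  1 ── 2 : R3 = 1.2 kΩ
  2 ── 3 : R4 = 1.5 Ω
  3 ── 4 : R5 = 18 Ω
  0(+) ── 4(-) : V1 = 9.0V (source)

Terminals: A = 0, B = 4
Nodal analysis, taking node 4 as the 0 V reference.
Source V1 fixes V_0 = 9 V.
KCL at each unknown node (sum of currents leaving = 0; resistances in Ω):
  Node 1: (V_1 - 9)/390 + (V_1 - 0)/6.2 + (V_1 - V_2)/1200 = 0
  Node 2: (V_2 - V_1)/1200 + (V_2 - V_3)/1.5 = 0
  Node 3: (V_3 - V_2)/1.5 + (V_3 - 0)/18 = 0
Collecting terms (coefficients in siemens):
  0.1647·V_1 - 0.0008333·V_2 = 0.02308
  0.6675·V_2 - 0.0008333·V_1 - 0.6667·V_3 = 0
  0.7222·V_3 - 0.6667·V_2 = 0
Solving these 3 simultaneous equations (Gaussian elimination) gives:
  V_1 = 0.1401 V, V_2 = 0.002241 V, V_3 = 0.002068 V
I_R2 = (V_1 - V_4)/R2 = (0.1401 - 0)/6.2 = 0.0226 A
|I_R2| = 0.0226 A

Final answer: |I_R2| = 0.0226 A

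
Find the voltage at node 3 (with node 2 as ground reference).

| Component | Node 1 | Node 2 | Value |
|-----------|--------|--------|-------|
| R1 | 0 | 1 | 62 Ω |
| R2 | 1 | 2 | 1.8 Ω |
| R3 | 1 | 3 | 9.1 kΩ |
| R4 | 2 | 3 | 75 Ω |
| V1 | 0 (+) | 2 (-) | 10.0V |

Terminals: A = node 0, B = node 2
Nodal analysis, taking node 2 as the 0 V reference.
Source V1 fixes V_0 = 10 V.
KCL at each unknown node (sum of currents leaving = 0; resistances in Ω):
  Node 1: (V_1 - 10)/62 + (V_1 - 0)/1.8 + (V_1 - V_3)/9100 = 0
  Node 3: (V_3 - V_1)/9100 + (V_3 - 0)/75 = 0
Collecting terms (coefficients in siemens):
  0.5718·V_1 - 0.0001099·V_3 = 0.1613
  0.01344·V_3 - 0.0001099·V_1 = 0
Determinant D = (0.5718)(0.01344) - (-0.0001099)(-0.0001099) = 0.007687
V_1 = [(0.1613)(0.01344) - (-0.0001099)(0)]/D = 0.2821 V
V_3 = [(0.5718)(0) - (0.1613)(-0.0001099)]/D = 0.002306 V
The requested potential is V_3 = 0.002306 V.

Final answer: V_3 = 0.002306 V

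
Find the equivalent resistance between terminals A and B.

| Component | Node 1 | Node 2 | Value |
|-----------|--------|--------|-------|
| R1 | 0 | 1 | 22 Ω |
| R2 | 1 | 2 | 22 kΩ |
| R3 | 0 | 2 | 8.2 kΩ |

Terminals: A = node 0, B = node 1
Reduce the network between node 0 (A) and node 1 (B) by series/parallel combination:
  Rs1 = R3 + R2 (series, joined only at node 2) = 8200 + 22000 = 30200 Ω
  Rp1 = R1 ‖ Rs1 (parallel, both between nodes 0 and 1) = 1/(1/22 + 1/30200) = 21.98 Ω
R_eq = 21.98 Ω

Final answer: 21.98 Ω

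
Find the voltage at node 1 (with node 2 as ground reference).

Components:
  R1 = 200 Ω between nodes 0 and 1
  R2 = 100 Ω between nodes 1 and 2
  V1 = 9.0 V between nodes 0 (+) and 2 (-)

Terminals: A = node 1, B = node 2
Nodal analysis, taking node 2 as the 0 V reference.
Source V1 fixes V_0 = 9 V.
KCL at each unknown node (sum of currents leaving = 0; resistances in Ω):
  Node 1: (V_1 - 9)/200 + (V_1 - 0)/100 = 0
Collecting terms: 0.015 × V_1 = 0.045  =>  V_1 = 3 V
The requested potential is V_1 = 3 V.

Final answer: V_1 = 3 V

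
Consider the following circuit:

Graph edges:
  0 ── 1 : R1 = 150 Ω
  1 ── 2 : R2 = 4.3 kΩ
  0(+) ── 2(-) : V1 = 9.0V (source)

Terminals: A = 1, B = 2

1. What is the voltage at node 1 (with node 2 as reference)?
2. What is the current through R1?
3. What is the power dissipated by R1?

Nodal analysis, taking node 2 as the 0 V reference.
Source V1 fixes V_0 = 9 V.
KCL at each unknown node (sum of currents leaving = 0; resistances in Ω):
  Node 1: (V_1 - 9)/150 + (V_1 - 0)/4300 = 0
Collecting terms: 0.006899 × V_1 = 0.06  =>  V_1 = 8.697 V
Part 1:
  Read off the nodal solution: V_1 = 8.697 V
Part 2:
  I_R1 = (V_0 - V_1)/R1 = (9 - 8.697)/150 = 0.002022 A
  Magnitude: I_R1 = 0.002022 A
Part 3:
  I_R1 = (V_0 - V_1)/R1 = (9 - 8.697)/150 = 0.002022 A
  P_R1 = I_R1² × R1 = (0.002022)² × 150 = 0.0006136 W

Final answers:
1. V_1 = 8.697 V
2. I_R1 = 0.002022 A
3. P_R1 = 0.0006136 W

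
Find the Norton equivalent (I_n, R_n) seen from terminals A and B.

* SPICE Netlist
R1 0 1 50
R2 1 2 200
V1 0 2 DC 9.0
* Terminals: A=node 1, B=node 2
Find the Thévenin equivalent first; then I_n = V_th/R_th and R_n = R_th.
Step 1 — V_th is the open-circuit voltage V_A - V_B (nothing connected across the terminals).
Nodal analysis, taking node 2 as the 0 V reference.
Source V1 fixes V_0 = 9 V.
KCL at each unknown node (sum of currents leaving = 0; resistances in Ω):
  Node 1: (V_1 - 9)/50 + (V_1 - 0)/200 = 0
Collecting terms: 0.025 × V_1 = 0.18  =>  V_1 = 7.2 V
V_th = V_1 - V_2 = 7.2 - 0 = 7.2 V
Step 2 — R_th: zero the source — replace V1 by a short circuit (node 2 merges into node 0) — and find the resistance seen between A (node 1) and B (node 0).
Reduce the network between node 1 (A) and node 0 (B) by series/parallel combination:
  Rp1 = R1 ‖ R2 (parallel, both between nodes 0 and 1) = 1/(1/50 + 1/200) = 40 Ω
R_th = 40 Ω
I_n = V_th/R_th = 7.2/40 = 0.18 A, and R_n = R_th = 40 Ω

Final answer: I_n = 0.18 A, R_n = 40 Ω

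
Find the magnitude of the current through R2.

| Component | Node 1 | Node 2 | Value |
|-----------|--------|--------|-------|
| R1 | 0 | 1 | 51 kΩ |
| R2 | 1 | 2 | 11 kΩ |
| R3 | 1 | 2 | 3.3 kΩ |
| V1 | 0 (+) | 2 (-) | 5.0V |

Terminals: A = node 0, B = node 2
Nodal analysis, taking node 2 as the 0 V reference.
Source V1 fixes V_0 = 5 V.
KCL at each unknown node (sum of currents leaving = 0; resistances in Ω):
  Node 1: (V_1 - 5)/51000 + (V_1 - 0)/11000 + (V_1 - 0)/3300 = 0
Collecting terms: 0.0004135 × V_1 = 0.00009804  =>  V_1 = 0.2371 V
I_R2 = (V_1 - V_2)/R2 = (0.2371 - 0)/11000 = 0.00002155 A
|I_R2| = 0.00002155 A

Final answer: |I_R2| = 2.155e-05 A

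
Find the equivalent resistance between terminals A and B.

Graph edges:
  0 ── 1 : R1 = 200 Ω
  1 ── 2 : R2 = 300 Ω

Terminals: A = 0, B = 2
Reduce the network between node 0 (A) and node 2 (B) by series/parallel combination:
  Rs1 = R1 + R2 (series, joined only at node 1) = 200 + 300 = 500 Ω
R_eq = 500 Ω

Final answer: 500 Ω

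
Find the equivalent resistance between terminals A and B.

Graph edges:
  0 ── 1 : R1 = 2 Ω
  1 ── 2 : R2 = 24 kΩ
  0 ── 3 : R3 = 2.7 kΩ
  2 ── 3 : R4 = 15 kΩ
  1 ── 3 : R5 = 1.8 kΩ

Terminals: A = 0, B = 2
The network is not a plain series/parallel combination. Inject a 1 A test current into terminal A (node 0) and return it from terminal B (node 2); then R_eq = V_A / (1 A).
Nodal analysis, taking node 2 as the 0 V reference.
Current source I_test pushes 1 A into node 0 and draws it out of node 2.
KCL at each unknown node (sum of currents leaving = 0; resistances in Ω):
  Node 0: (V_0 - V_1)/2 + (V_0 - V_3)/2700 - 1 = 0
  Node 1: (V_1 - V_0)/2 + (V_1 - 0)/24000 + (V_1 - V_3)/1800 = 0
  Node 3: (V_3 - V_0)/2700 + (V_3 - V_1)/1800 + (V_3 - 0)/15000 = 0
Collecting terms (coefficients in siemens):
  0.5004·V_0 - 0.5·V_1 - 0.0003704·V_3 = 1
  0.5006·V_1 - 0.5·V_0 - 0.0005556·V_3 = 0
  0.0009926·V_3 - 0.0003704·V_0 - 0.0005556·V_1 = 0
Solving these 3 simultaneous equations (Gaussian elimination) gives:
  V_0 = 9630 V, V_1 = 9628 V, V_3 = 8982 V
R_eq = V_0 / 1 A = 9630 Ω = 9.63 kΩ

Final answer: 9.63 kΩ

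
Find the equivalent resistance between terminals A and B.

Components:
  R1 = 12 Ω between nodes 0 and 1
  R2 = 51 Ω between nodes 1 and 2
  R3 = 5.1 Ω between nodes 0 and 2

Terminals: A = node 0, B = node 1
Reduce the network between node 0 (A) and node 1 (B) by series/parallel combination:
  Rs1 = R3 + R2 (series, joined only at node 2) = 5.1 + 51 = 56.1 Ω
  Rp1 = R1 ‖ Rs1 (parallel, both between nodes 0 and 1) = 1/(1/12 + 1/56.1) = 9.885 Ω
R_eq = 9.885 Ω

Final answer: 9.885 Ω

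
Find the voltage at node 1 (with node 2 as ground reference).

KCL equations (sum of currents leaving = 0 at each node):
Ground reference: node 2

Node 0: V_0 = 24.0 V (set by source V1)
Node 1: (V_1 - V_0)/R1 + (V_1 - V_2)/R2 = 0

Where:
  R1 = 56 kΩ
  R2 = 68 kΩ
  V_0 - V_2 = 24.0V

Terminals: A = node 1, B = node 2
Nodal analysis, taking node 2 as the 0 V reference.
Source V1 fixes V_0 = 24 V.
KCL at each unknown node (sum of currents leaving = 0; resistances in Ω):
  Node 1: (V_1 - 24)/56000 + (V_1 - 0)/68000 = 0
Collecting terms: 0.00003256 × V_1 = 0.0004286  =>  V_1 = 13.16 V
The requested potential is V_1 = 13.16 V.

Final answer: V_1 = 13.16 V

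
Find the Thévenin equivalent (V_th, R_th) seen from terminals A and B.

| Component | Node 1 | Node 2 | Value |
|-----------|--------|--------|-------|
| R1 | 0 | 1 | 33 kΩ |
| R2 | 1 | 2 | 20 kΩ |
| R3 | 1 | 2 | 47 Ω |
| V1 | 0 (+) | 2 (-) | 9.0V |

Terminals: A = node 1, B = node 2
Step 1 — V_th is the open-circuit voltage V_A - V_B (nothing connected across the terminals).
Nodal analysis, taking node 2 as the 0 V reference.
Source V1 fixes V_0 = 9 V.
KCL at each unknown node (sum of currents leaving = 0; resistances in Ω):
  Node 1: (V_1 - 9)/33000 + (V_1 - 0)/20000 + (V_1 - 0)/47 = 0
Collecting terms: 0.02136 × V_1 = 0.0002727  =>  V_1 = 0.01277 V
V_th = V_1 - V_2 = 0.01277 - 0 = 0.01277 V
Step 2 — R_th: zero the source — replace V1 by a short circuit (node 2 merges into node 0) — and find the resistance seen between A (node 1) and B (node 0).
Reduce the network between node 1 (A) and node 0 (B) by series/parallel combination:
  Rp1 = R1 ‖ R2 ‖ R3 (parallel, all between nodes 0 and 1) = 1/(1/33000 + 1/20000 + 1/47) = 46.82 Ω
R_th = 46.82 Ω

Final answer: V_th = 0.01277 V, R_th = 46.82 Ω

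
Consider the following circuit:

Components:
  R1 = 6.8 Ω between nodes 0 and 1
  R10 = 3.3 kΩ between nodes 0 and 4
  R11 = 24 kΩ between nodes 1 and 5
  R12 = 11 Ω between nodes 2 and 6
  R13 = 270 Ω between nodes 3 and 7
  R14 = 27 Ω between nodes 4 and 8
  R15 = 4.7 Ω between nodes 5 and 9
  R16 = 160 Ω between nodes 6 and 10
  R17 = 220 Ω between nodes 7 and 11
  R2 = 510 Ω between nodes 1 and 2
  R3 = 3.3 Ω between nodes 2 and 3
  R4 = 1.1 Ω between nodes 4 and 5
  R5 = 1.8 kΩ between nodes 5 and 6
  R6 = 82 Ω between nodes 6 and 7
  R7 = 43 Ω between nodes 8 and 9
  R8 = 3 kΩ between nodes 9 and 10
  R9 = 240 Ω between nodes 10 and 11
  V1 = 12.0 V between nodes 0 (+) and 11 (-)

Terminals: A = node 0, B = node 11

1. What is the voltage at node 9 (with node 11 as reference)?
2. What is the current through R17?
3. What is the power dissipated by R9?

Nodal analysis, taking node 11 as the 0 V reference.
Source V1 fixes V_0 = 12 V.
KCL at each unknown node (sum of currents leaving = 0; resistances in Ω):
  Node 1: (V_1 - 12)/6.8 + (V_1 - V_2)/510 + (V_1 - V_5)/24000 = 0
  Node 2: (V_2 - V_1)/510 + (V_2 - V_3)/3.3 + (V_2 - V_6)/11 = 0
  Node 3: (V_3 - V_2)/3.3 + (V_3 - V_7)/270 = 0
  Node 4: (V_4 - V_5)/1.1 + (V_4 - 12)/3300 + (V_4 - V_8)/27 = 0
  Node 5: (V_5 - V_4)/1.1 + (V_5 - V_6)/1800 + (V_5 - V_1)/24000 + (V_5 - V_9)/4.7 = 0
  Node 6: (V_6 - V_5)/1800 + (V_6 - V_7)/82 + (V_6 - V_2)/11 + (V_6 - V_10)/160 = 0
  Node 7: (V_7 - V_6)/82 + (V_7 - V_3)/270 + (V_7 - 0)/220 = 0
  Node 8: (V_8 - V_9)/43 + (V_8 - V_4)/27 = 0
  Node 9: (V_9 - V_8)/43 + (V_9 - V_10)/3000 + (V_9 - V_5)/4.7 = 0
  Node 10: (V_10 - V_9)/3000 + (V_10 - 0)/240 + (V_10 - V_6)/160 = 0
Collecting terms (coefficients in siemens):
  0.1491·V_1 - 0.001961·V_2 - 0.00004167·V_5 = 1.765
  0.3959·V_2 - 0.001961·V_1 - 0.303·V_3 - 0.09091·V_6 = 0
  0.3067·V_3 - 0.303·V_2 - 0.003704·V_7 = 0
  0.9464·V_4 - 0.9091·V_5 - 0.03704·V_8 = 0.003636
  1.122·V_5 - 0.00004167·V_1 - 0.9091·V_4 - 0.0005556·V_6 - 0.2128·V_9 = 0
  0.1099·V_6 - 0.09091·V_2 - 0.0005556·V_5 - 0.0122·V_7 - 0.00625·V_10 = 0
  0.02044·V_7 - 0.003704·V_3 - 0.0122·V_6 = 0
  0.06029·V_8 - 0.03704·V_4 - 0.02326·V_9 = 0
  0.2364·V_9 - 0.2128·V_5 - 0.02326·V_8 - 0.0003333·V_10 = 0
  0.01075·V_10 - 0.00625·V_6 - 0.0003333·V_9 = 0
Solving these 10 simultaneous equations (Gaussian elimination) gives:
  V_1 = 11.88 V, V_2 = 3.249 V, V_3 = 3.239 V, V_4 = 5.277 V
  V_5 = 5.275 V, V_6 = 3.096 V, V_7 = 2.434 V, V_8 = 5.274 V
  V_9 = 5.27 V, V_10 = 1.963 V
Part 1:
  Read off the nodal solution: V_9 = 5.27 V
Part 2:
  I_R17 = (V_7 - V_11)/R17 = (2.434 - 0)/220 = 0.01106 A
  Magnitude: I_R17 = 0.01106 A
Part 3:
  I_R9 = (V_10 - V_11)/R9 = (1.963 - 0)/240 = 0.00818 A
  P_R9 = I_R9² × R9 = (0.00818)² × 240 = 0.01606 W

Final answers:
1. V_9 = 5.27 V
2. I_R17 = 0.01106 A
3. P_R9 = 0.01606 W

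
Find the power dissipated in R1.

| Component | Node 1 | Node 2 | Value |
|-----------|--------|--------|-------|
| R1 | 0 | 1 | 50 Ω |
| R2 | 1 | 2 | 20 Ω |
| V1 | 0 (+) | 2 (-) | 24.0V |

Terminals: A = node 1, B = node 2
Nodal analysis, taking node 2 as the 0 V reference.
Source V1 fixes V_0 = 24 V.
KCL at each unknown node (sum of currents leaving = 0; resistances in Ω):
  Node 1: (V_1 - 24)/50 + (V_1 - 0)/20 = 0
Collecting terms: 0.07 × V_1 = 0.48  =>  V_1 = 6.857 V
I_R1 = (V_0 - V_1)/R1 = (24 - 6.857)/50 = 0.3429 A
P_R1 = I_R1² × R1 = (0.3429)² × 50 = 5.878 W

Final answer: 5.878 W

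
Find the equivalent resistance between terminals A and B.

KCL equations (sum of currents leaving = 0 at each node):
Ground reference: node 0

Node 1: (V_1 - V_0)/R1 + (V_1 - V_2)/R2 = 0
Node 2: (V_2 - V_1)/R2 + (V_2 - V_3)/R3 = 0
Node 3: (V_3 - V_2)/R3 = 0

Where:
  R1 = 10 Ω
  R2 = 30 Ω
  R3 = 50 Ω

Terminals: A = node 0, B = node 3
Reduce the network between node 0 (A) and node 3 (B) by series/parallel combination:
  Rs1 = R1 + R2 (series, joined only at node 1) = 10 + 30 = 40 Ω
  Rs2 = R3 + Rs1 (series, joined only at node 2) = 50 + 40 = 90 Ω
R_eq = 90 Ω

Final answer: 90 Ω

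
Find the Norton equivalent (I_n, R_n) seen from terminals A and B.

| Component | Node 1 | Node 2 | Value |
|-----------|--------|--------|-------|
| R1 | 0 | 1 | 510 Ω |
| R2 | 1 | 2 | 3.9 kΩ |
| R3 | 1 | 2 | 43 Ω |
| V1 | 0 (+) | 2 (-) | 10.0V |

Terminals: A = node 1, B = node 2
Find the Thévenin equivalent first; then I_n = V_th/R_th and R_n = R_th.
Step 1 — V_th is the open-circuit voltage V_A - V_B (nothing connected across the terminals).
Nodal analysis, taking node 2 as the 0 V reference.
Source V1 fixes V_0 = 10 V.
KCL at each unknown node (sum of currents leaving = 0; resistances in Ω):
  Node 1: (V_1 - 10)/510 + (V_1 - 0)/3900 + (V_1 - 0)/43 = 0
Collecting terms: 0.02547 × V_1 = 0.01961  =>  V_1 = 0.7697 V
V_th = V_1 - V_2 = 0.7697 - 0 = 0.7697 V
Step 2 — R_th: zero the source — replace V1 by a short circuit (node 2 merges into node 0) — and find the resistance seen between A (node 1) and B (node 0).
Reduce the network between node 1 (A) and node 0 (B) by series/parallel combination:
  Rp1 = R1 ‖ R2 ‖ R3 (parallel, all between nodes 0 and 1) = 1/(1/510 + 1/3900 + 1/43) = 39.26 Ω
R_th = 39.26 Ω
I_n = V_th/R_th = 0.7697/39.26 = 0.01961 A, and R_n = R_th = 39.26 Ω

Final answer: I_n = 0.01961 A, R_n = 39.26 Ω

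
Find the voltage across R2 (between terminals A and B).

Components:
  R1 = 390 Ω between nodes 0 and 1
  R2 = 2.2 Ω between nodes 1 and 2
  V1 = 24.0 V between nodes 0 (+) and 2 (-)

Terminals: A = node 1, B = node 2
R1 and R2 are in series across V1 (node 0 → node 1 → node 2), and the output A–B is taken across R2, so this is a voltage divider.
Series current: I = V1/(R1 + R2) = 24/(390 + 2.2) = 24/392.2 = 0.06119 A
V_R2 = I × R2 = V1 × R2/(R1 + R2) = 24 × 2.2/392.2 = 0.1346 V

Final answer: 0.1346 V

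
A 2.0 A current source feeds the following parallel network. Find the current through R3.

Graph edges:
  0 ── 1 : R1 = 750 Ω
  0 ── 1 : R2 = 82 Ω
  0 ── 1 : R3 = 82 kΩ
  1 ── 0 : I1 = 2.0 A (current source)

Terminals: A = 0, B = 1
All resistors sit directly between nodes 0 and 1, so they are in parallel and share one voltage V; the full source current 2 A splits among them.
1/R_par = 1/750 + 1/82 + 1/82000 = 0.01354 S  =>  R_par = 73.85 Ω
V = I × R_par = 2 × 73.85 = 147.7 V
I_R3 = V/R3 = 147.7/82000 = 0.001801 A

Final answer: 0.001801 A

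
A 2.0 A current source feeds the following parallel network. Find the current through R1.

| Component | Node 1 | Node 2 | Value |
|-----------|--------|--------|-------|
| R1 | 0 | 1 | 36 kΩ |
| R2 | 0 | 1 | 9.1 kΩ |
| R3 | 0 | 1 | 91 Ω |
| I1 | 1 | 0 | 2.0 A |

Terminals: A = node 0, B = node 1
All resistors sit directly between nodes 0 and 1, so they are in parallel and share one voltage V; the full source current 2 A splits among them.
1/R_par = 1/36000 + 1/9100 + 1/91 = 0.01113 S  =>  R_par = 89.87 Ω
V = I × R_par = 2 × 89.87 = 179.7 V
I_R1 = V/R1 = 179.7/36000 = 0.004993 A

Final answer: 0.004993 A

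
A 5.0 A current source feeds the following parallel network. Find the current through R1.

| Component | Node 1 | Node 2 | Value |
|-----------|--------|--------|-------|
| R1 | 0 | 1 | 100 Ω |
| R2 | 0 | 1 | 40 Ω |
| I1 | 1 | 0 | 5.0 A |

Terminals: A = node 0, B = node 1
All resistors sit directly between nodes 0 and 1, so they are in parallel and share one voltage V; the full source current 5 A splits among them.
1/R_par = 1/100 + 1/40 = 0.035 S  =>  R_par = 28.57 Ω
V = I × R_par = 5 × 28.57 = 142.9 V
I_R1 = V/R1 = 142.9/100 = 1.429 A

Final answer: 1.429 A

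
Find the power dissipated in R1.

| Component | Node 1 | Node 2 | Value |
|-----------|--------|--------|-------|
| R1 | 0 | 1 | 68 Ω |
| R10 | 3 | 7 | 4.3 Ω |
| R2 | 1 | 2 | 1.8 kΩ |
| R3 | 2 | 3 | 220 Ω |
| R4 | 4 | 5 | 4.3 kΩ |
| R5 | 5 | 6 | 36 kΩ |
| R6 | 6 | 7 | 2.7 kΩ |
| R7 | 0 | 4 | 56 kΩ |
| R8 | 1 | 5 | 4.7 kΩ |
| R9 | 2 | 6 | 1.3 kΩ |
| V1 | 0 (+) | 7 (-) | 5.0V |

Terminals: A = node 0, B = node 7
Nodal analysis, taking node 7 as the 0 V reference.
Source V1 fixes V_0 = 5 V.
KCL at each unknown node (sum of currents leaving = 0; resistances in Ω):
  Node 1: (V_1 - 5)/68 + (V_1 - V_2)/1800 + (V_1 - V_5)/4700 = 0
  Node 2: (V_2 - V_1)/1800 + (V_2 - V_3)/220 + (V_2 - V_6)/1300 = 0
  Node 3: (V_3 - V_2)/220 + (V_3 - 0)/4.3 = 0
  Node 4: (V_4 - V_5)/4300 + (V_4 - 5)/56000 = 0
  Node 5: (V_5 - V_4)/4300 + (V_5 - V_6)/36000 + (V_5 - V_1)/4700 = 0
  Node 6: (V_6 - V_5)/36000 + (V_6 - 0)/2700 + (V_6 - V_2)/1300 = 0
Collecting terms (coefficients in siemens):
  0.01547·V_1 - 0.0005556·V_2 - 0.0002128·V_5 = 0.07353
  0.00587·V_2 - 0.0005556·V_1 - 0.004545·V_3 - 0.0007692·V_6 = 0
  0.2371·V_3 - 0.004545·V_2 = 0
  0.0002504·V_4 - 0.0002326·V_5 = 0.00008929
  0.0004731·V_5 - 0.0002128·V_1 - 0.0002326·V_4 - 0.00002778·V_6 = 0
  0.001167·V_6 - 0.0007692·V_2 - 0.00002778·V_5 = 0
Solving these 6 simultaneous equations (Gaussian elimination) gives:
  V_1 = 4.831 V, V_2 = 0.5238 V, V_3 = 0.01004 V, V_4 = 4.413 V
  V_5 = 4.368 V, V_6 = 0.4491 V
I_R1 = (V_0 - V_1)/R1 = (5 - 4.831)/68 = 0.002491 A
P_R1 = I_R1² × R1 = (0.002491)² × 68 = 0.000422 W

Final answer: 0.000422 W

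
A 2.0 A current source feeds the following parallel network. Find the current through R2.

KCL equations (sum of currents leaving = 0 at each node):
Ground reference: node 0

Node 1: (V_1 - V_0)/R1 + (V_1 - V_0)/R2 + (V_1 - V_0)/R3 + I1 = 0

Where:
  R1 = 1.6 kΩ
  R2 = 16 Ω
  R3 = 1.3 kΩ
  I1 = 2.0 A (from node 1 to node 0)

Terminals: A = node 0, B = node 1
All resistors sit directly between nodes 0 and 1, so they are in parallel and share one voltage V; the full source current 2 A splits among them.
1/R_par = 1/1600 + 1/16 + 1/1300 = 0.06389 S  =>  R_par = 15.65 Ω
V = I × R_par = 2 × 15.65 = 31.3 V
I_R2 = V/R2 = 31.3/16 = 1.956 A

Final answer: 1.956 A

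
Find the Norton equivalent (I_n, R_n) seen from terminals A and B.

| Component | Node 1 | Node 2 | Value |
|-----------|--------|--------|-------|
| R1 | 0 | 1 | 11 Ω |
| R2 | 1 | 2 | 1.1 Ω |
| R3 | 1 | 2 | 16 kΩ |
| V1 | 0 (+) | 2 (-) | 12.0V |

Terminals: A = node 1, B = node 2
Find the Thévenin equivalent first; then I_n = V_th/R_th and R_n = R_th.
Step 1 — V_th is the open-circuit voltage V_A - V_B (nothing connected across the terminals).
Nodal analysis, taking node 2 as the 0 V reference.
Source V1 fixes V_0 = 12 V.
KCL at each unknown node (sum of currents leaving = 0; resistances in Ω):
  Node 1: (V_1 - 12)/11 + (V_1 - 0)/1.1 + (V_1 - 0)/16000 = 0
Collecting terms: 1 × V_1 = 1.091  =>  V_1 = 1.091 V
V_th = V_1 - V_2 = 1.091 - 0 = 1.091 V
Step 2 — R_th: zero the source — replace V1 by a short circuit (node 2 merges into node 0) — and find the resistance seen between A (node 1) and B (node 0).
Reduce the network between node 1 (A) and node 0 (B) by series/parallel combination:
  Rp1 = R1 ‖ R2 ‖ R3 (parallel, all between nodes 0 and 1) = 1/(1/11 + 1/1.1 + 1/16000) = 0.9999 Ω
R_th = 0.9999 Ω
I_n = V_th/R_th = 1.091/0.9999 = 1.091 A, and R_n = R_th = 0.9999 Ω

Final answer: I_n = 1.091 A, R_n = 0.9999 Ω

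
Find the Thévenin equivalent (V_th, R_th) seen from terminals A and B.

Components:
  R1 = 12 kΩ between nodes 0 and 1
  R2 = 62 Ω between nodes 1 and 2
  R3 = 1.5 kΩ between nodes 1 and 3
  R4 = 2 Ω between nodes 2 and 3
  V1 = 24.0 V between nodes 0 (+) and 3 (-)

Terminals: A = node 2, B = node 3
Step 1 — V_th is the open-circuit voltage V_A - V_B (nothing connected across the terminals).
Nodal analysis, taking node 3 as the 0 V reference.
Source V1 fixes V_0 = 24 V.
KCL at each unknown node (sum of currents leaving = 0; resistances in Ω):
  Node 1: (V_1 - 24)/12000 + (V_1 - V_2)/62 + (V_1 - 0)/1500 = 0
  Node 2: (V_2 - V_1)/62 + (V_2 - 0)/2 = 0
Collecting terms (coefficients in siemens):
  0.01688·V_1 - 0.01613·V_2 = 0.002
  0.5161·V_2 - 0.01613·V_1 = 0
Determinant D = (0.01688)(0.5161) - (-0.01613)(-0.01613) = 0.008452
V_1 = [(0.002)(0.5161) - (-0.01613)(0)]/D = 0.1221 V
V_2 = [(0.01688)(0) - (0.002)(-0.01613)]/D = 0.003817 V
V_th = V_2 - V_3 = 0.003817 - 0 = 0.003817 V
Step 2 — R_th: zero the source — replace V1 by a short circuit (node 3 merges into node 0) — and find the resistance seen between A (node 2) and B (node 0).
Reduce the network between node 2 (A) and node 0 (B) by series/parallel combination:
  Rp1 = R1 ‖ R3 (parallel, both between nodes 0 and 1) = 1/(1/12000 + 1/1500) = 1333 Ω
  Rs1 = R2 + Rp1 (series, joined only at node 1) = 62 + 1333 = 1395 Ω
  Rp2 = R4 ‖ Rs1 (parallel, both between nodes 0 and 2) = 1/(1/2 + 1/1395) = 1.997 Ω
R_th = 1.997 Ω

Final answer: V_th = 0.003817 V, R_th = 1.997 Ω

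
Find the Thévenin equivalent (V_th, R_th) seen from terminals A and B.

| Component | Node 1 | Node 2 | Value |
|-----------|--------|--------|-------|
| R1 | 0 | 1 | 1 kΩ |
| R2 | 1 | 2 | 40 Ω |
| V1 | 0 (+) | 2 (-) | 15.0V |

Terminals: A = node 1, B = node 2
Step 1 — V_th is the open-circuit voltage V_A - V_B (nothing connected across the terminals).
Nodal analysis, taking node 2 as the 0 V reference.
Source V1 fixes V_0 = 15 V.
KCL at each unknown node (sum of currents leaving = 0; resistances in Ω):
  Node 1: (V_1 - 15)/1000 + (V_1 - 0)/40 = 0
Collecting terms: 0.026 × V_1 = 0.015  =>  V_1 = 0.5769 V
V_th = V_1 - V_2 = 0.5769 - 0 = 0.5769 V
Step 2 — R_th: zero the source — replace V1 by a short circuit (node 2 merges into node 0) — and find the resistance seen between A (node 1) and B (node 0).
Reduce the network between node 1 (A) and node 0 (B) by series/parallel combination:
  Rp1 = R1 ‖ R2 (parallel, both between nodes 0 and 1) = 1/(1/1000 + 1/40) = 38.46 Ω
R_th = 38.46 Ω

Final answer: V_th = 0.5769 V, R_th = 38.46 Ω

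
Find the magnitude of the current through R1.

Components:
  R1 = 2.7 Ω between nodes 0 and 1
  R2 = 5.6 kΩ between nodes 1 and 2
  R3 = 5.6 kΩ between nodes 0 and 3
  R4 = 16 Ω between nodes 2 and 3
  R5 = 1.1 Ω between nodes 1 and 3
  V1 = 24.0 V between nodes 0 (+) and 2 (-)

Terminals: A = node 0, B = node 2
Nodal analysis, taking node 2 as the 0 V reference.
Source V1 fixes V_0 = 24 V.
KCL at each unknown node (sum of currents leaving = 0; resistances in Ω):
  Node 1: (V_1 - 24)/2.7 + (V_1 - 0)/5600 + (V_1 - V_3)/1.1 = 0
  Node 3: (V_3 - 24)/5600 + (V_3 - 0)/16 + (V_3 - V_1)/1.1 = 0
Collecting terms (coefficients in siemens):
  1.28·V_1 - 0.9091·V_3 = 8.889
  0.9718·V_3 - 0.9091·V_1 = 0.004286
Determinant D = (1.28)(0.9718) - (-0.9091)(-0.9091) = 0.4171
V_1 = [(8.889)(0.9718) - (-0.9091)(0.004286)]/D = 20.72 V
V_3 = [(1.28)(0.004286) - (8.889)(-0.9091)]/D = 19.39 V
I_R1 = (V_0 - V_1)/R1 = (24 - 20.72)/2.7 = 1.215 A
|I_R1| = 1.215 A

Final answer: |I_R1| = 1.215 A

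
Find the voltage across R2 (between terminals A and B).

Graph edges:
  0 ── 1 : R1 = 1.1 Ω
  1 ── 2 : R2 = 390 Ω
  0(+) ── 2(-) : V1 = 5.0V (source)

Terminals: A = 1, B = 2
R1 and R2 are in series across V1 (node 0 → node 1 → node 2), and the output A–B is taken across R2, so this is a voltage divider.
Series current: I = V1/(R1 + R2) = 5/(1.1 + 390) = 5/391.1 = 0.01278 A
V_R2 = I × R2 = V1 × R2/(R1 + R2) = 5 × 390/391.1 = 4.986 V

Final answer: 4.986 V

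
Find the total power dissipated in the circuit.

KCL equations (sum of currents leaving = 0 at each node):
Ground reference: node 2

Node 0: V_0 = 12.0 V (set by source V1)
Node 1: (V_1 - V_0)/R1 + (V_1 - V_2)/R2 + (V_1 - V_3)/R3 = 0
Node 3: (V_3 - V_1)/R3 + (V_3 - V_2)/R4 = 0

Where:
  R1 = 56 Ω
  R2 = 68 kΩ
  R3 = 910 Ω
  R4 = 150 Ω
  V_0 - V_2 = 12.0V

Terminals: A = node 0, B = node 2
Nodal analysis, taking node 2 as the 0 V reference.
Source V1 fixes V_0 = 12 V.
KCL at each unknown node (sum of currents leaving = 0; resistances in Ω):
  Node 1: (V_1 - 12)/56 + (V_1 - 0)/68000 + (V_1 - V_3)/910 = 0
  Node 3: (V_3 - V_1)/910 + (V_3 - 0)/150 = 0
Collecting terms (coefficients in siemens):
  0.01897·V_1 - 0.001099·V_3 = 0.2143
  0.007766·V_3 - 0.001099·V_1 = 0
Determinant D = (0.01897)(0.007766) - (-0.001099)(-0.001099) = 0.0001461
V_1 = [(0.2143)(0.007766) - (-0.001099)(0)]/D = 11.39 V
V_3 = [(0.01897)(0) - (0.2143)(-0.001099)]/D = 1.612 V
Power in each resistor, P = (ΔV)²/R:
  P_R1 = (12 - 11.39)²/56 = 0.006668 W
  P_R2 = (11.39 - 0)²/68000 = 0.001907 W
  P_R3 = (11.39 - 1.612)²/910 = 0.1051 W
  P_R4 = (0 - 1.612)²/150 = 0.01732 W
P_total = P_R1 + P_R2 + P_R3 + P_R4 = 0.1309 W

Final answer: 0.1309 W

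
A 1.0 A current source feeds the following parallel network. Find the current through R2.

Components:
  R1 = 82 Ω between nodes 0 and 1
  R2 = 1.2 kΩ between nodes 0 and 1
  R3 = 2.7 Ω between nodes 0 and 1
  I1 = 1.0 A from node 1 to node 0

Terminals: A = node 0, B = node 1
All resistors sit directly between nodes 0 and 1, so they are in parallel and share one voltage V; the full source current 1 A splits among them.
1/R_par = 1/82 + 1/1200 + 1/2.7 = 0.3834 S  =>  R_par = 2.608 Ω
V = I × R_par = 1 × 2.608 = 2.608 V
I_R2 = V/R2 = 2.608/1200 = 0.002174 A

Final answer: 0.002174 A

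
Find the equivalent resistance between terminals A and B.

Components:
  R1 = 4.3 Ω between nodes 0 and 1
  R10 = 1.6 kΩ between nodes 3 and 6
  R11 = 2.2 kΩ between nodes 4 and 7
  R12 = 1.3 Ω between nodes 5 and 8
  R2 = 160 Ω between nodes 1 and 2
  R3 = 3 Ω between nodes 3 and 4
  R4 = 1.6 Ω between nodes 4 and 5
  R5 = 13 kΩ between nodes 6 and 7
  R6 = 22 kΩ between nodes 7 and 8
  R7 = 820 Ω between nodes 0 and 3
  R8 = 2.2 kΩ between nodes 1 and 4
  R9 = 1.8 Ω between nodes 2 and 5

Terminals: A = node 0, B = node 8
The network is not a plain series/parallel combination. Inject a 1 A test current into terminal A (node 0) and return it from terminal B (node 8); then R_eq = V_A / (1 A).
Nodal analysis, taking node 8 as the 0 V reference.
Current source I_test pushes 1 A into node 0 and draws it out of node 8.
KCL at each unknown node (sum of currents leaving = 0; resistances in Ω):
  Node 0: (V_0 - V_1)/4.3 + (V_0 - V_3)/820 - 1 = 0
  Node 1: (V_1 - V_0)/4.3 + (V_1 - V_2)/160 + (V_1 - V_4)/2200 = 0
  Node 2: (V_2 - V_1)/160 + (V_2 - V_5)/1.8 = 0
  Node 3: (V_3 - V_0)/820 + (V_3 - V_4)/3 + (V_3 - V_6)/1600 = 0
  Node 4: (V_4 - V_1)/2200 + (V_4 - V_3)/3 + (V_4 - V_5)/1.6 + (V_4 - V_7)/2200 = 0
  Node 5: (V_5 - V_2)/1.8 + (V_5 - V_4)/1.6 + (V_5 - 0)/1.3 = 0
  Node 6: (V_6 - V_3)/1600 + (V_6 - V_7)/13000 = 0
  Node 7: (V_7 - V_4)/2200 + (V_7 - V_6)/13000 + (V_7 - 0)/22000 = 0
Collecting terms (coefficients in siemens):
  0.2338·V_0 - 0.2326·V_1 - 0.00122·V_3 = 1
  0.2393·V_1 - 0.2326·V_0 - 0.00625·V_2 - 0.0004545·V_4 = 0
  0.5618·V_2 - 0.00625·V_1 - 0.5556·V_5 = 0
  0.3352·V_3 - 0.00122·V_0 - 0.3333·V_4 - 0.000625·V_6 = 0
  0.9592·V_4 - 0.0004545·V_1 - 0.3333·V_3 - 0.625·V_5 - 0.0004545·V_7 = 0
  1.95·V_5 - 0.5556·V_2 - 0.625·V_4 = 0
  0.0007019·V_6 - 0.000625·V_3 - 0.00007692·V_7 = 0
  0.0005769·V_7 - 0.0004545·V_4 - 0.00007692·V_6 = 0
Solving these 8 simultaneous equations (Gaussian elimination) gives:
  V_0 = 131.8 V, V_1 = 128.2 V, V_2 = 2.712 V, V_3 = 2.119 V
  V_4 = 1.645 V, V_5 = 1.3 V, V_6 = 2.059 V, V_7 = 1.571 V
R_eq = V_0 / 1 A = 131.8 Ω

Final answer: 131.8 Ω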